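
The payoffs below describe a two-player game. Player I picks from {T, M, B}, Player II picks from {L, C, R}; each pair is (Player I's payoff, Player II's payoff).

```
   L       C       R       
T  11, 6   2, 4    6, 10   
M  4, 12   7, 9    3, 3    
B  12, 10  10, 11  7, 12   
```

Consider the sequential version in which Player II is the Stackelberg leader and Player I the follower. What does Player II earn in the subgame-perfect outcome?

12

Work backward from Player I's decision.
- L: BR = B, leader payoff 10.
- C: BR = B, leader payoff 11.
- R: BR = B, leader payoff 12.
Maximizing over 10, 11, 12, Player II chooses R. Subgame-perfect outcome: (B, R) with payoffs (7, 12).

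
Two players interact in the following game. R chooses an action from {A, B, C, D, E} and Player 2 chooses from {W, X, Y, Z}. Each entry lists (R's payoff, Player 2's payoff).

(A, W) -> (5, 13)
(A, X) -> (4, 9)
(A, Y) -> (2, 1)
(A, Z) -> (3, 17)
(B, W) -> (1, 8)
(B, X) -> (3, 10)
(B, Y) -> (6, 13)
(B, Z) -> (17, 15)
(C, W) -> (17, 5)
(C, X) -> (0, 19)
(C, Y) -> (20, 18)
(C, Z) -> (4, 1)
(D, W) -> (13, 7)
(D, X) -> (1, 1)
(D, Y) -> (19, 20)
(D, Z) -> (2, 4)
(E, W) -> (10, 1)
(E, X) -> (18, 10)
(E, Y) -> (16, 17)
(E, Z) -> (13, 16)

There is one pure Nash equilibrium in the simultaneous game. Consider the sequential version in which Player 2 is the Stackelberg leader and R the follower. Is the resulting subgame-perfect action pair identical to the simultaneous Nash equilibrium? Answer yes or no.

Solve by backward induction (Player 2 leads).
- W: R compares 5, 1, 17, 13, 10 and picks C; Player 2 would get 5.
- X: R compares 4, 3, 0, 1, 18 and picks E; Player 2 would get 10.
- Y: R compares 2, 6, 20, 19, 16 and picks C; Player 2 would get 18.
- Z: R compares 3, 17, 4, 2, 13 and picks B; Player 2 would get 15.
Player 2's induced payoffs are 5, 10, 18, 15, so Player 2 commits to Y. Subgame-perfect outcome: (C, Y) with payoffs (20, 18).
Under simultaneous play:
R's best replies: W→C; X→E; Y→C; Z→B.
Player 2's best replies: A→Z; B→Z; C→X; D→Y; E→Y.
Only (B, Z) has each player best-responding; Nash payoffs (17, 15).
Sequential outcome (C, Y) differs from the Nash profile (B, Z).

no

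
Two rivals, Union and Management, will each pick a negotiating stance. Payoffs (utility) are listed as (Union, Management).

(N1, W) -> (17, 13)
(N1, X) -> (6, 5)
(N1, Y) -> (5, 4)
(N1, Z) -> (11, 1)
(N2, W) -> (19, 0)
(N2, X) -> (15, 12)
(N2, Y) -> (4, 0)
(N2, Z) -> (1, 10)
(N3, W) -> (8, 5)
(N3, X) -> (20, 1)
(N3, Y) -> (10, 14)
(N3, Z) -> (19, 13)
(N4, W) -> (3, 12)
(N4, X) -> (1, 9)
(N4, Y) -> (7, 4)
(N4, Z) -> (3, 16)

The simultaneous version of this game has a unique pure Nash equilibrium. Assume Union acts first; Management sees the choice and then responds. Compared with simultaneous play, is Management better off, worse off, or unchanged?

worse off

Solve by backward induction (Union leads).
- N1 → Management plays W (best of 13, 5, 4, 1); Union gets 17.
- N2 → Management plays X (best of 0, 12, 0, 10); Union gets 15.
- N3 → Management plays Y (best of 5, 1, 14, 13); Union gets 10.
- N4 → Management plays Z (best of 12, 9, 4, 16); Union gets 3.
Union's induced payoffs are 17, 15, 10, 3, so Union commits to N1. Subgame-perfect outcome: (N1, W) with payoffs (17, 13).
Now find the simultaneous Nash equilibrium.
Union's best replies: W→N2; X→N3; Y→N3; Z→N3.
Management's best replies: N1→W; N2→X; N3→Y; N4→Z.
The unique mutual best reply is (N3, Y), giving (10, 14).
Management earns 13 sequentially versus 14 at the Nash outcome: worse off.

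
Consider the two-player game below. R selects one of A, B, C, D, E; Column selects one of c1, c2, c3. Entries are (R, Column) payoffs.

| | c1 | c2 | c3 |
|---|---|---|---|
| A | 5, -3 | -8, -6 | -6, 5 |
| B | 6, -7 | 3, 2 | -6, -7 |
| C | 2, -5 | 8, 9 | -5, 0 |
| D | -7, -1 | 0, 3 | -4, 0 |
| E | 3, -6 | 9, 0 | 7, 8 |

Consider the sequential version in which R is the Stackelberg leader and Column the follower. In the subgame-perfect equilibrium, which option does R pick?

Column best-responds to each possible R move:
- A → Column plays c3 (best of -3, -6, 5); R gets -6.
- B → Column plays c2 (best of -7, 2, -7); R gets 3.
- C → Column plays c2 (best of -5, 9, 0); R gets 8.
- D → Column plays c2 (best of -1, 3, 0); R gets 0.
- E → Column plays c3 (best of -6, 0, 8); R gets 7.
Among -6, 3, 8, 0, 7, the best is 8 at C. Subgame-perfect outcome: (C, c2) with payoffs (8, 9).

C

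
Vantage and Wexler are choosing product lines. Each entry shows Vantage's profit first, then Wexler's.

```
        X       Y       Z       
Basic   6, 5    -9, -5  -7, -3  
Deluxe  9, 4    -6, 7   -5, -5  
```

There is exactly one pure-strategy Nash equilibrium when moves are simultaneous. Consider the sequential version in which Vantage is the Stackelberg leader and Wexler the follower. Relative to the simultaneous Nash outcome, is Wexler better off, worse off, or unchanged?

worse off

Work backward from Wexler's decision.
- Basic → Wexler plays X (best of 5, -5, -3); Vantage gets 6.
- Deluxe → Wexler plays Y (best of 4, 7, -5); Vantage gets -6.
Vantage's induced payoffs are 6, -6, so Vantage commits to Basic. Subgame-perfect outcome: (Basic, X) with payoffs (6, 5).
Now find the simultaneous Nash equilibrium.
Vantage's best replies: X→Deluxe; Y→Deluxe; Z→Deluxe.
Wexler's best replies: Basic→X; Deluxe→Y.
The unique mutual best reply is (Deluxe, Y), giving (-6, 7).
Wexler earns 5 sequentially versus 7 at the Nash outcome: worse off.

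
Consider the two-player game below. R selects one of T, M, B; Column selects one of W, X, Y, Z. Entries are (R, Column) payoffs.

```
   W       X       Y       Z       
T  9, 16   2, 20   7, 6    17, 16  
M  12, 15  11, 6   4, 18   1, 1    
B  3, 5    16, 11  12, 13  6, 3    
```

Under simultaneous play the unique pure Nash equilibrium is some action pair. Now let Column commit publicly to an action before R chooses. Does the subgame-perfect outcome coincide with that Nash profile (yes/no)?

no

Work backward from R's decision.
- W: BR = M, leader payoff 15.
- X: BR = B, leader payoff 11.
- Y: BR = B, leader payoff 13.
- Z: BR = T, leader payoff 16.
Maximizing over 15, 11, 13, 16, Column chooses Z. Subgame-perfect outcome: (T, Z) with payoffs (17, 16).
For the simultaneous game, intersect best replies.
R's best replies: W→M; X→B; Y→B; Z→T.
Column's best replies: T→X; M→Y; B→Y.
The unique mutual best reply is (B, Y), giving (12, 13).
Sequential outcome (T, Z) differs from the Nash profile (B, Y).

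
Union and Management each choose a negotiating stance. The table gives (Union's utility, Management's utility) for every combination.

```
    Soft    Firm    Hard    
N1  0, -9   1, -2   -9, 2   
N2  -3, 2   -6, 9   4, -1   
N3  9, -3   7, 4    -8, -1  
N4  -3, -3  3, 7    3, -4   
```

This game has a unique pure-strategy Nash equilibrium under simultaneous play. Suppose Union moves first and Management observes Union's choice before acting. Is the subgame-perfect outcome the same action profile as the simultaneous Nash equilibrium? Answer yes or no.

Backward induction with Union moving first.
- N1: Management compares -9, -2, 2 and picks Hard; Union would get -9.
- N2: Management compares 2, 9, -1 and picks Firm; Union would get -6.
- N3: Management compares -3, 4, -1 and picks Firm; Union would get 7.
- N4: Management compares -3, 7, -4 and picks Firm; Union would get 3.
Union's induced payoffs are -9, -6, 7, 3, so Union commits to N3. Subgame-perfect outcome: (N3, Firm) with payoffs (7, 4).
For the simultaneous game, intersect best replies.
Union's best replies: Soft→N3; Firm→N3; Hard→N2.
Management's best replies: N1→Hard; N2→Firm; N3→Firm; N4→Firm.
Only (N3, Firm) has each player best-responding; Nash payoffs (7, 4).
Sequential outcome (N3, Firm) coincides with the Nash profile (N3, Firm).

yes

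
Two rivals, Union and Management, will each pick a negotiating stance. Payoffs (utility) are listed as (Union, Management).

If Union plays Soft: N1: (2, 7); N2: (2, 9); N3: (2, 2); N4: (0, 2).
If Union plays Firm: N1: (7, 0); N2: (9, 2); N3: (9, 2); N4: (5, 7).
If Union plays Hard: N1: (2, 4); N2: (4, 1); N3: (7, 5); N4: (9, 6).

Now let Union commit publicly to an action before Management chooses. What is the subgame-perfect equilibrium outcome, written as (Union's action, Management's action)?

(Hard, N4)

Solve by backward induction (Union leads).
- Soft: BR = N2, leader payoff 2.
- Firm: BR = N4, leader payoff 5.
- Hard: BR = N4, leader payoff 9.
Among 2, 5, 9, the best is 9 at Hard. Subgame-perfect outcome: (Hard, N4) with payoffs (9, 6).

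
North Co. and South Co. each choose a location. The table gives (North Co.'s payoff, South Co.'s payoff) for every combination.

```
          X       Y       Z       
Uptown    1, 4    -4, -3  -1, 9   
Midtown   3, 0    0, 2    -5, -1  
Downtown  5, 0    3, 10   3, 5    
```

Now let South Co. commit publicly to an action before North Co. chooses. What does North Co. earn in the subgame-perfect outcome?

3

Work backward from North Co.'s decision.
- X: North Co. compares 1, 3, 5 and picks Downtown; South Co. would get 0.
- Y: North Co. compares -4, 0, 3 and picks Downtown; South Co. would get 10.
- Z: North Co. compares -1, -5, 3 and picks Downtown; South Co. would get 5.
Maximizing over 0, 10, 5, South Co. chooses Y. Subgame-perfect outcome: (Downtown, Y) with payoffs (3, 10).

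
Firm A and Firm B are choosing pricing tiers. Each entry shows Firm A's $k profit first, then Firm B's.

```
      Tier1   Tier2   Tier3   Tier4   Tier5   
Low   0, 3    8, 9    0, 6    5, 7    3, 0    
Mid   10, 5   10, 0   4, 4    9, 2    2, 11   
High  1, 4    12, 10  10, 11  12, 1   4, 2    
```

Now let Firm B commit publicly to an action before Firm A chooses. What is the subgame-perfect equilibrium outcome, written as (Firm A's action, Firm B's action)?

(High, Tier3)

Firm A best-responds to each possible Firm B move:
- Tier1 → Firm A plays Mid (best of 0, 10, 1); Firm B gets 5.
- Tier2 → Firm A plays High (best of 8, 10, 12); Firm B gets 10.
- Tier3 → Firm A plays High (best of 0, 4, 10); Firm B gets 11.
- Tier4 → Firm A plays High (best of 5, 9, 12); Firm B gets 1.
- Tier5 → Firm A plays High (best of 3, 2, 4); Firm B gets 2.
Among 5, 10, 11, 1, 2, the best is 11 at Tier3. Subgame-perfect outcome: (High, Tier3) with payoffs (10, 11).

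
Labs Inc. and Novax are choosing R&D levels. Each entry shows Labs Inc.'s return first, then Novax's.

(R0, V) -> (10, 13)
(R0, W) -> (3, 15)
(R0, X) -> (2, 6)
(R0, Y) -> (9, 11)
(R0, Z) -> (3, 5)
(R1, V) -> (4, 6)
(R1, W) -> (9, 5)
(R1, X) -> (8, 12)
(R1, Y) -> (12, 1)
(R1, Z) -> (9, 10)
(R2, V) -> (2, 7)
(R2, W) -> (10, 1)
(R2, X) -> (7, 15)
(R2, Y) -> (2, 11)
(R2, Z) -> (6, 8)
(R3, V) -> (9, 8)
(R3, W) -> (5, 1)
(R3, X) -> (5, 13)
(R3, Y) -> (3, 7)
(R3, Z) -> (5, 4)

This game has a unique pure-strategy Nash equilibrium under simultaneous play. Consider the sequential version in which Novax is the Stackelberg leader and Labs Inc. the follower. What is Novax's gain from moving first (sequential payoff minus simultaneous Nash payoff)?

1

Solve by backward induction (Novax leads).
- V → Labs Inc. plays R0 (best of 10, 4, 2, 9); Novax gets 13.
- W → Labs Inc. plays R2 (best of 3, 9, 10, 5); Novax gets 1.
- X → Labs Inc. plays R1 (best of 2, 8, 7, 5); Novax gets 12.
- Y → Labs Inc. plays R1 (best of 9, 12, 2, 3); Novax gets 1.
- Z → Labs Inc. plays R1 (best of 3, 9, 6, 5); Novax gets 10.
Among 13, 1, 12, 1, 10, the best is 13 at V. Subgame-perfect outcome: (R0, V) with payoffs (10, 13).
Under simultaneous play:
Labs Inc.'s best replies: V→R0; W→R2; X→R1; Y→R1; Z→R1.
Novax's best replies: R0→W; R1→X; R2→X; R3→X.
The unique mutual best reply is (R1, X), giving (8, 12).
Novax's commitment gain: 13 − 12 = 1.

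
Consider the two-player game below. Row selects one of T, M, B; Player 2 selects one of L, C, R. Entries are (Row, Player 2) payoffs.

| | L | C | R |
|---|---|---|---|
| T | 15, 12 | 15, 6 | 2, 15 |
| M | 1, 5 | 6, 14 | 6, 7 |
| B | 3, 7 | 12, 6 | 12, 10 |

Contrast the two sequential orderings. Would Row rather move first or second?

second

If Row leads: Player 2's best replies are T→R, M→C, B→R; Row's induced payoffs 2, 6, 12; outcome (B, R), payoffs (12, 10).
If Player 2 leads: Row's best replies are L→T, C→T, R→B; Player 2's induced payoffs 12, 6, 10; outcome (T, L), payoffs (15, 12).
Row gets 12 moving first and 15 moving second, so Row prefers to move second.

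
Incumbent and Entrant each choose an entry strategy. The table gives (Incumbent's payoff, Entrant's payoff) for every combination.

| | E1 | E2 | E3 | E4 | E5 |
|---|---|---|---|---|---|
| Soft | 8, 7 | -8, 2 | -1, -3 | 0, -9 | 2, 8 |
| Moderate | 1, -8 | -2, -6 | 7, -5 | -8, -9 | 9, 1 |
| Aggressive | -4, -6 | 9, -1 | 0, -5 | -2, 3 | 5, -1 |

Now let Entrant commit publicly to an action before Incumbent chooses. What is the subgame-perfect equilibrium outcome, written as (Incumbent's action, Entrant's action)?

Incumbent best-responds to each possible Entrant move:
- E1: BR = Soft, leader payoff 7.
- E2: BR = Aggressive, leader payoff -1.
- E3: BR = Moderate, leader payoff -5.
- E4: BR = Soft, leader payoff -9.
- E5: BR = Moderate, leader payoff 1.
Entrant's induced payoffs are 7, -1, -5, -9, 1, so Entrant commits to E1. Subgame-perfect outcome: (Soft, E1) with payoffs (8, 7).

(Soft, E1)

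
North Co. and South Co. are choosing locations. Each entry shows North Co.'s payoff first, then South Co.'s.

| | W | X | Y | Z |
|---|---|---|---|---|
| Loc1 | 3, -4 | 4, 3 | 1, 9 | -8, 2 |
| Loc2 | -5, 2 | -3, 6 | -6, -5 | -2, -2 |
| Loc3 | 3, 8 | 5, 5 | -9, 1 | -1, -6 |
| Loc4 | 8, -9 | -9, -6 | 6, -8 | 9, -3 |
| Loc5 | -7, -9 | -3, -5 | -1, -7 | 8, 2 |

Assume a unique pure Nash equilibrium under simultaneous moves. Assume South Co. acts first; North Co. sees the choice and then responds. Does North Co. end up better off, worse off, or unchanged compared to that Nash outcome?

worse off

Work backward from North Co.'s decision.
- W → North Co. plays Loc4 (best of 3, -5, 3, 8, -7); South Co. gets -9.
- X → North Co. plays Loc3 (best of 4, -3, 5, -9, -3); South Co. gets 5.
- Y → North Co. plays Loc4 (best of 1, -6, -9, 6, -1); South Co. gets -8.
- Z → North Co. plays Loc4 (best of -8, -2, -1, 9, 8); South Co. gets -3.
Maximizing over -9, 5, -8, -3, South Co. chooses X. Subgame-perfect outcome: (Loc3, X) with payoffs (5, 5).
Now find the simultaneous Nash equilibrium.
North Co.'s best replies: W→Loc4; X→Loc3; Y→Loc4; Z→Loc4.
South Co.'s best replies: Loc1→Y; Loc2→X; Loc3→W; Loc4→Z; Loc5→Z.
The unique mutual best reply is (Loc4, Z), giving (9, -3).
North Co. earns 5 sequentially versus 9 at the Nash outcome: worse off.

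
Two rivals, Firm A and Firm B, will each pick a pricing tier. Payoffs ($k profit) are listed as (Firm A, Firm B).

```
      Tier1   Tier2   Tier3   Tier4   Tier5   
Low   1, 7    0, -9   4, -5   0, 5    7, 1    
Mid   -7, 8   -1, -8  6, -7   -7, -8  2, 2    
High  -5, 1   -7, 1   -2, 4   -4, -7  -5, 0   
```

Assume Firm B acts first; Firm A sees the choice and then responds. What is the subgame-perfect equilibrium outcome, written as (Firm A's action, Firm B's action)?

Solve by backward induction (Firm B leads).
- Tier1: BR = Low, leader payoff 7.
- Tier2: BR = Low, leader payoff -9.
- Tier3: BR = Mid, leader payoff -7.
- Tier4: BR = Low, leader payoff 5.
- Tier5: BR = Low, leader payoff 1.
Maximizing over 7, -9, -7, 5, 1, Firm B chooses Tier1. Subgame-perfect outcome: (Low, Tier1) with payoffs (1, 7).

(Low, Tier1)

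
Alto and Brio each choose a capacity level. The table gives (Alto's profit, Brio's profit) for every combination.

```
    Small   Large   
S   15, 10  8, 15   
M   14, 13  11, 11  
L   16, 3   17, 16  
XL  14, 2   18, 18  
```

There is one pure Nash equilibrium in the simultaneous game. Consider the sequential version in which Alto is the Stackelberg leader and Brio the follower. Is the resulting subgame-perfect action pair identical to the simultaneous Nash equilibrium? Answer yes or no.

Brio best-responds to each possible Alto move:
- S: BR = Large, leader payoff 8.
- M: BR = Small, leader payoff 14.
- L: BR = Large, leader payoff 17.
- XL: BR = Large, leader payoff 18.
Among 8, 14, 17, 18, the best is 18 at XL. Subgame-perfect outcome: (XL, Large) with payoffs (18, 18).
For the simultaneous game, intersect best replies.
Alto's best replies: Small→L; Large→XL.
Brio's best replies: S→Large; M→Small; L→Large; XL→Large.
Only (XL, Large) has each player best-responding; Nash payoffs (18, 18).
Sequential outcome (XL, Large) coincides with the Nash profile (XL, Large).

yes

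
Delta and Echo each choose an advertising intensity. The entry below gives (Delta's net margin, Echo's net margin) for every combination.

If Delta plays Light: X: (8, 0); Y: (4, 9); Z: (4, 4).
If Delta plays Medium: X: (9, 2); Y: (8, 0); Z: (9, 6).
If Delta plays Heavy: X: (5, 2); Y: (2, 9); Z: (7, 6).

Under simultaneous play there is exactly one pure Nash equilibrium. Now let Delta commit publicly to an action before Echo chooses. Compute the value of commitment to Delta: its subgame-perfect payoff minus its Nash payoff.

Solve by backward induction (Delta leads).
- Light: Echo compares 0, 9, 4 and picks Y; Delta would get 4.
- Medium: Echo compares 2, 0, 6 and picks Z; Delta would get 9.
- Heavy: Echo compares 2, 9, 6 and picks Y; Delta would get 2.
Among 4, 9, 2, the best is 9 at Medium. Subgame-perfect outcome: (Medium, Z) with payoffs (9, 6).
Now find the simultaneous Nash equilibrium.
Delta's best replies: X→Medium; Y→Medium; Z→Medium.
Echo's best replies: Light→Y; Medium→Z; Heavy→Y.
The unique mutual best reply is (Medium, Z), giving (9, 6).
Delta's commitment gain: 9 − 9 = 0.

0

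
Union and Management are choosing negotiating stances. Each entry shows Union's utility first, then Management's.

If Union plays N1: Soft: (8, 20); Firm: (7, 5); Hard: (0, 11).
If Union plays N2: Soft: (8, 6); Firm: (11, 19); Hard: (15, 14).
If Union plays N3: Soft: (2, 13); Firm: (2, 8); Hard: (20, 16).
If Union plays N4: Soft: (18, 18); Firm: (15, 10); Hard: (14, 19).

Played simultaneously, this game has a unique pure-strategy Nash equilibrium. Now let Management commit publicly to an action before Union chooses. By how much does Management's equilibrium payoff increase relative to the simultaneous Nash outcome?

2

Union best-responds to each possible Management move:
- Soft: Union compares 8, 8, 2, 18 and picks N4; Management would get 18.
- Firm: Union compares 7, 11, 2, 15 and picks N4; Management would get 10.
- Hard: Union compares 0, 15, 20, 14 and picks N3; Management would get 16.
Among 18, 10, 16, the best is 18 at Soft. Subgame-perfect outcome: (N4, Soft) with payoffs (18, 18).
Now find the simultaneous Nash equilibrium.
Union's best replies: Soft→N4; Firm→N4; Hard→N3.
Management's best replies: N1→Soft; N2→Firm; N3→Hard; N4→Hard.
Only (N3, Hard) has each player best-responding; Nash payoffs (20, 16).
Management's commitment gain: 18 − 16 = 2.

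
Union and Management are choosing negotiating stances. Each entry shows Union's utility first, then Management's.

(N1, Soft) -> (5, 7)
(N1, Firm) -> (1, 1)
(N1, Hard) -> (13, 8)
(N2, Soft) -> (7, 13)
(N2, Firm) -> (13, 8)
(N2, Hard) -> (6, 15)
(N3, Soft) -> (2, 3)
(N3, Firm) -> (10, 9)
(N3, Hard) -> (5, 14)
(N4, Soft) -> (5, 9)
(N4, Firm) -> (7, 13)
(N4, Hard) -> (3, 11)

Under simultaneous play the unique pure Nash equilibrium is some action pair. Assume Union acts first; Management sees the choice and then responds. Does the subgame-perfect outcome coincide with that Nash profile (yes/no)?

Work backward from Management's decision.
- N1: BR = Hard, leader payoff 13.
- N2: BR = Hard, leader payoff 6.
- N3: BR = Hard, leader payoff 5.
- N4: BR = Firm, leader payoff 7.
Maximizing over 13, 6, 5, 7, Union chooses N1. Subgame-perfect outcome: (N1, Hard) with payoffs (13, 8).
Now find the simultaneous Nash equilibrium.
Union's best replies: Soft→N2; Firm→N2; Hard→N1.
Management's best replies: N1→Hard; N2→Hard; N3→Hard; N4→Firm.
Only (N1, Hard) has each player best-responding; Nash payoffs (13, 8).
Sequential outcome (N1, Hard) coincides with the Nash profile (N1, Hard).

yes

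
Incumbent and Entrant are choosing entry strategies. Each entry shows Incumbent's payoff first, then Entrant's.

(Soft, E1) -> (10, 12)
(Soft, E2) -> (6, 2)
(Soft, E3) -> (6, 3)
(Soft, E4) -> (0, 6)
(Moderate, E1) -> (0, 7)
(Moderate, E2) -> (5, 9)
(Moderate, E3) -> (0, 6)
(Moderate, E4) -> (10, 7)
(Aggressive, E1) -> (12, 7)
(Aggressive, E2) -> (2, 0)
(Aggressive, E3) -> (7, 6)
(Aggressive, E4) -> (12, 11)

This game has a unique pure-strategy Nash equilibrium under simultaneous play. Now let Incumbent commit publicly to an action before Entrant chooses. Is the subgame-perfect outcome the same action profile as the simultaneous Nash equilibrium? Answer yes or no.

yes

Entrant best-responds to each possible Incumbent move:
- Soft → Entrant plays E1 (best of 12, 2, 3, 6); Incumbent gets 10.
- Moderate → Entrant plays E2 (best of 7, 9, 6, 7); Incumbent gets 5.
- Aggressive → Entrant plays E4 (best of 7, 0, 6, 11); Incumbent gets 12.
Among 10, 5, 12, the best is 12 at Aggressive. Subgame-perfect outcome: (Aggressive, E4) with payoffs (12, 11).
Now find the simultaneous Nash equilibrium.
Incumbent's best replies: E1→Aggressive; E2→Soft; E3→Aggressive; E4→Aggressive.
Entrant's best replies: Soft→E1; Moderate→E2; Aggressive→E4.
Only (Aggressive, E4) has each player best-responding; Nash payoffs (12, 11).
Sequential outcome (Aggressive, E4) coincides with the Nash profile (Aggressive, E4).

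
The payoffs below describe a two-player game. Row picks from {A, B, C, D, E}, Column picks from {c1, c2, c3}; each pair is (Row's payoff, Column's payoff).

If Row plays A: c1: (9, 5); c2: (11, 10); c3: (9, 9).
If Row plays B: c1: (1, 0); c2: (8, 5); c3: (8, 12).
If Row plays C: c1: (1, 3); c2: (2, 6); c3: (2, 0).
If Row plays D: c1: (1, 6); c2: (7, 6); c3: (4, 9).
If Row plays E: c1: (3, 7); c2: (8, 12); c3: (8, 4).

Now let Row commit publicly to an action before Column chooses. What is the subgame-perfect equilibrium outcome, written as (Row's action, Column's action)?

Backward induction with Row moving first.
- A: BR = c2, leader payoff 11.
- B: BR = c3, leader payoff 8.
- C: BR = c2, leader payoff 2.
- D: BR = c3, leader payoff 4.
- E: BR = c2, leader payoff 8.
Row's induced payoffs are 11, 8, 2, 4, 8, so Row commits to A. Subgame-perfect outcome: (A, c2) with payoffs (11, 10).

(A, c2)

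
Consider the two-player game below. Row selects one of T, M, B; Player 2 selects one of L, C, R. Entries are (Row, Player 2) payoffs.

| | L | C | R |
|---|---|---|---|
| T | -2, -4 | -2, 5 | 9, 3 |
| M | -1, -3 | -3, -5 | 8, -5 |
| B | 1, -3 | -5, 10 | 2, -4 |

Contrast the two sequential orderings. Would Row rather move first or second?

If Row leads: Player 2's best replies are T→C, M→L, B→C; Row's induced payoffs -2, -1, -5; outcome (M, L), payoffs (-1, -3).
If Player 2 leads: Row's best replies are L→B, C→T, R→T; Player 2's induced payoffs -3, 5, 3; outcome (T, C), payoffs (-2, 5).
Row gets -1 moving first and -2 moving second, so Row prefers to move first.

first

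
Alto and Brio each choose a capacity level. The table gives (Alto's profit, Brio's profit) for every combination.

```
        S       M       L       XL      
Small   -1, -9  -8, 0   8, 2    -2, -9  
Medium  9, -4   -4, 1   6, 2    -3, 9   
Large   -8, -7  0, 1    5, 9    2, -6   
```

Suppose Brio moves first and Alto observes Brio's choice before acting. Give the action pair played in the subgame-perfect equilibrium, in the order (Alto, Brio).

Backward induction with Brio moving first.
- S → Alto plays Medium (best of -1, 9, -8); Brio gets -4.
- M → Alto plays Large (best of -8, -4, 0); Brio gets 1.
- L → Alto plays Small (best of 8, 6, 5); Brio gets 2.
- XL → Alto plays Large (best of -2, -3, 2); Brio gets -6.
Among -4, 1, 2, -6, the best is 2 at L. Subgame-perfect outcome: (Small, L) with payoffs (8, 2).

(Small, L)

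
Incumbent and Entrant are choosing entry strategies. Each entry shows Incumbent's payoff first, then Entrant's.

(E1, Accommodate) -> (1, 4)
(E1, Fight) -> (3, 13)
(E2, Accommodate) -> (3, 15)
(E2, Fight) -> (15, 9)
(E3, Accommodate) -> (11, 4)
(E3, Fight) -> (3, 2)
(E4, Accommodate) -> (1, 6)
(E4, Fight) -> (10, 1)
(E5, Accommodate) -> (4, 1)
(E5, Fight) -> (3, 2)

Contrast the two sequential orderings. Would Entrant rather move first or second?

first

If Incumbent leads: Entrant's best replies are E1→Fight, E2→Accommodate, E3→Accommodate, E4→Accommodate, E5→Fight; Incumbent's induced payoffs 3, 3, 11, 1, 3; outcome (E3, Accommodate), payoffs (11, 4).
If Entrant leads: Incumbent's best replies are Accommodate→E3, Fight→E2; Entrant's induced payoffs 4, 9; outcome (E2, Fight), payoffs (15, 9).
Entrant gets 9 moving first and 4 moving second, so Entrant prefers to move first.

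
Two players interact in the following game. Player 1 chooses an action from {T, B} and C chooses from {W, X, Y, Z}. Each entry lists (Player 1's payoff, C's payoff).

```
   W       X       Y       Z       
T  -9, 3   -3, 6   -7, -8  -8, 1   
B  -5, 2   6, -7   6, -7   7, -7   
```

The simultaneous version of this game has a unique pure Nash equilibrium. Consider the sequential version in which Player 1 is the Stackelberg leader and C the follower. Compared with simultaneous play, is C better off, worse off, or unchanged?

Work backward from C's decision.
- T → C plays X (best of 3, 6, -8, 1); Player 1 gets -3.
- B → C plays W (best of 2, -7, -7, -7); Player 1 gets -5.
Player 1's induced payoffs are -3, -5, so Player 1 commits to T. Subgame-perfect outcome: (T, X) with payoffs (-3, 6).
Under simultaneous play:
Player 1's best replies: W→B; X→B; Y→B; Z→B.
C's best replies: T→X; B→W.
Only (B, W) has each player best-responding; Nash payoffs (-5, 2).
C earns 6 sequentially versus 2 at the Nash outcome: better off.

better off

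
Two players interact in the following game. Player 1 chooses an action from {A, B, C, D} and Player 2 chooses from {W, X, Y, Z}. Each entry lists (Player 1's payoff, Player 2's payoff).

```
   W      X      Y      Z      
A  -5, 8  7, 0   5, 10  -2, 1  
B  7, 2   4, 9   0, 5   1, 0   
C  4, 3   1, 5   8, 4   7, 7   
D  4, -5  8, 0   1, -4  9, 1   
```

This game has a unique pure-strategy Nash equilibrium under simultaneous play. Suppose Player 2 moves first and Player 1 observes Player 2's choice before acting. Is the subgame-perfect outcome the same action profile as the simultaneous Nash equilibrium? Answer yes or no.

Solve by backward induction (Player 2 leads).
- W: BR = B, leader payoff 2.
- X: BR = D, leader payoff 0.
- Y: BR = C, leader payoff 4.
- Z: BR = D, leader payoff 1.
Player 2's induced payoffs are 2, 0, 4, 1, so Player 2 commits to Y. Subgame-perfect outcome: (C, Y) with payoffs (8, 4).
For the simultaneous game, intersect best replies.
Player 1's best replies: W→B; X→D; Y→C; Z→D.
Player 2's best replies: A→Y; B→X; C→Z; D→Z.
The unique mutual best reply is (D, Z), giving (9, 1).
Sequential outcome (C, Y) differs from the Nash profile (D, Z).

no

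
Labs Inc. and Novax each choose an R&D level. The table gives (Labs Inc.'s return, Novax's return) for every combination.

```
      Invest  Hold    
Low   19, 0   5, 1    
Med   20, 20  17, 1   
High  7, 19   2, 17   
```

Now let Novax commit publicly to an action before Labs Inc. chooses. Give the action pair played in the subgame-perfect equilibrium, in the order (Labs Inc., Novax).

Work backward from Labs Inc.'s decision.
- Invest: BR = Med, leader payoff 20.
- Hold: BR = Med, leader payoff 1.
Novax's induced payoffs are 20, 1, so Novax commits to Invest. Subgame-perfect outcome: (Med, Invest) with payoffs (20, 20).

(Med, Invest)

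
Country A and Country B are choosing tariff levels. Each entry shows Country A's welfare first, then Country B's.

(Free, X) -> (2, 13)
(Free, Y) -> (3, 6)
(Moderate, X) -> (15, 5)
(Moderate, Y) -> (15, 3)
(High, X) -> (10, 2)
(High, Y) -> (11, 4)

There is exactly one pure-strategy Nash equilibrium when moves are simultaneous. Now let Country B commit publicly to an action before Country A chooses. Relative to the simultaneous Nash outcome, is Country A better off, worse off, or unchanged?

Country A best-responds to each possible Country B move:
- X: BR = Moderate, leader payoff 5.
- Y: BR = Moderate, leader payoff 3.
Country B's induced payoffs are 5, 3, so Country B commits to X. Subgame-perfect outcome: (Moderate, X) with payoffs (15, 5).
Now find the simultaneous Nash equilibrium.
Country A's best replies: X→Moderate; Y→Moderate.
Country B's best replies: Free→X; Moderate→X; High→Y.
Only (Moderate, X) has each player best-responding; Nash payoffs (15, 5).
Country A earns 15 sequentially versus 15 at the Nash outcome: unchanged.

unchanged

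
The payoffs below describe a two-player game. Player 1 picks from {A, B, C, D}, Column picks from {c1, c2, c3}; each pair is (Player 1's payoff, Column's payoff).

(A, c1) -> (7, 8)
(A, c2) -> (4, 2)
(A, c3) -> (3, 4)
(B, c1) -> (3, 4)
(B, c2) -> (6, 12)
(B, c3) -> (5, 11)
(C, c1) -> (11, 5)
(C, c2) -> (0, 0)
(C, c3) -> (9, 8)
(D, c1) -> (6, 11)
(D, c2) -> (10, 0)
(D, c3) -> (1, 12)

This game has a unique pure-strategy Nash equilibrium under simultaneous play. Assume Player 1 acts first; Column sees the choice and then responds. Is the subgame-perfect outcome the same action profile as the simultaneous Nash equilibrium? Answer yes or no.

yes

Solve by backward induction (Player 1 leads).
- A → Column plays c1 (best of 8, 2, 4); Player 1 gets 7.
- B → Column plays c2 (best of 4, 12, 11); Player 1 gets 6.
- C → Column plays c3 (best of 5, 0, 8); Player 1 gets 9.
- D → Column plays c3 (best of 11, 0, 12); Player 1 gets 1.
Player 1's induced payoffs are 7, 6, 9, 1, so Player 1 commits to C. Subgame-perfect outcome: (C, c3) with payoffs (9, 8).
Now find the simultaneous Nash equilibrium.
Player 1's best replies: c1→C; c2→D; c3→C.
Column's best replies: A→c1; B→c2; C→c3; D→c3.
The unique mutual best reply is (C, c3), giving (9, 8).
Sequential outcome (C, c3) coincides with the Nash profile (C, c3).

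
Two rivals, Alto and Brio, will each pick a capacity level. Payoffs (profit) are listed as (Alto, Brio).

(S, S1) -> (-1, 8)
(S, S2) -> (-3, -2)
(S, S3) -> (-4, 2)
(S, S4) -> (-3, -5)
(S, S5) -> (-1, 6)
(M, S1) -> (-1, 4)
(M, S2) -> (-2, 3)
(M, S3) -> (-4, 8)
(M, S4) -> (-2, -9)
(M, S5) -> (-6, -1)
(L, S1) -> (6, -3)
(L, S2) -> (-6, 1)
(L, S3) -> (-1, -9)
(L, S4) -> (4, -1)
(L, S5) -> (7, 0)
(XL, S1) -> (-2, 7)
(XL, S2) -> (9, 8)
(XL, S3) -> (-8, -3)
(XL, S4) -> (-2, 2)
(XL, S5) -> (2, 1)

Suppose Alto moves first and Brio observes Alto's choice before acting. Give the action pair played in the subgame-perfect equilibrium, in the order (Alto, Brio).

(XL, S2)

Work backward from Brio's decision.
- S: Brio compares 8, -2, 2, -5, 6 and picks S1; Alto would get -1.
- M: Brio compares 4, 3, 8, -9, -1 and picks S3; Alto would get -4.
- L: Brio compares -3, 1, -9, -1, 0 and picks S2; Alto would get -6.
- XL: Brio compares 7, 8, -3, 2, 1 and picks S2; Alto would get 9.
Alto's induced payoffs are -1, -4, -6, 9, so Alto commits to XL. Subgame-perfect outcome: (XL, S2) with payoffs (9, 8).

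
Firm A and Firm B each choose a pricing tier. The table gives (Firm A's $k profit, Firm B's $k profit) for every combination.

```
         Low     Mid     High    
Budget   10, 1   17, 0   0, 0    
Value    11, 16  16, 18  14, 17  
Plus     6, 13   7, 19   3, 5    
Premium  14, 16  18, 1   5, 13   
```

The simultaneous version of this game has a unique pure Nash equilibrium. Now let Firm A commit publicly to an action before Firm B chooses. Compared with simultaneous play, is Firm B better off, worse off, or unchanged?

Backward induction with Firm A moving first.
- Budget: Firm B compares 1, 0, 0 and picks Low; Firm A would get 10.
- Value: Firm B compares 16, 18, 17 and picks Mid; Firm A would get 16.
- Plus: Firm B compares 13, 19, 5 and picks Mid; Firm A would get 7.
- Premium: Firm B compares 16, 1, 13 and picks Low; Firm A would get 14.
Maximizing over 10, 16, 7, 14, Firm A chooses Value. Subgame-perfect outcome: (Value, Mid) with payoffs (16, 18).
Under simultaneous play:
Firm A's best replies: Low→Premium; Mid→Premium; High→Value.
Firm B's best replies: Budget→Low; Value→Mid; Plus→Mid; Premium→Low.
The unique mutual best reply is (Premium, Low), giving (14, 16).
Firm B earns 18 sequentially versus 16 at the Nash outcome: better off.

better off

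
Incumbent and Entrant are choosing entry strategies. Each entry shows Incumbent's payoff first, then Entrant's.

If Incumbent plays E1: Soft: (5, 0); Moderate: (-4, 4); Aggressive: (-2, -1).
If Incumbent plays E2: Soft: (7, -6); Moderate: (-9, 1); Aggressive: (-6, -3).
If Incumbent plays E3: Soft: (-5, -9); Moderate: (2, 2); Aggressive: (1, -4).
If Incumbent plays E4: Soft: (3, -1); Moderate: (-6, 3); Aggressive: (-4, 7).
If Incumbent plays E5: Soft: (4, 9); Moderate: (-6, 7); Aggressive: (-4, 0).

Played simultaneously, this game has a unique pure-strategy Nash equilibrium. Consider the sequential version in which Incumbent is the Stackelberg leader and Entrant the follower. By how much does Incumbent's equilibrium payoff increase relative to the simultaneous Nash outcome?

2

Backward induction with Incumbent moving first.
- E1: Entrant compares 0, 4, -1 and picks Moderate; Incumbent would get -4.
- E2: Entrant compares -6, 1, -3 and picks Moderate; Incumbent would get -9.
- E3: Entrant compares -9, 2, -4 and picks Moderate; Incumbent would get 2.
- E4: Entrant compares -1, 3, 7 and picks Aggressive; Incumbent would get -4.
- E5: Entrant compares 9, 7, 0 and picks Soft; Incumbent would get 4.
Among -4, -9, 2, -4, 4, the best is 4 at E5. Subgame-perfect outcome: (E5, Soft) with payoffs (4, 9).
Under simultaneous play:
Incumbent's best replies: Soft→E2; Moderate→E3; Aggressive→E3.
Entrant's best replies: E1→Moderate; E2→Moderate; E3→Moderate; E4→Aggressive; E5→Soft.
Only (E3, Moderate) has each player best-responding; Nash payoffs (2, 2).
Incumbent's commitment gain: 4 − 2 = 2.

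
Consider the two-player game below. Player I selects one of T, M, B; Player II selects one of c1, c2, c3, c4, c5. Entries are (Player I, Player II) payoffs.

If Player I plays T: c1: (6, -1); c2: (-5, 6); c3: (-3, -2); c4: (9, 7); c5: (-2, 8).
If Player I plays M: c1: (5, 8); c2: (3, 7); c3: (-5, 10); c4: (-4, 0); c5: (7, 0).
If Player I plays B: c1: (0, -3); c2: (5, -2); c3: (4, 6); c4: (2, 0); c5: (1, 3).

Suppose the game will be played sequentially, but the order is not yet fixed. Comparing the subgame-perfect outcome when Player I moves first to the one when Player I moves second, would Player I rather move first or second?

second

If Player I leads: Player II's best replies are T→c5, M→c3, B→c3; Player I's induced payoffs -2, -5, 4; outcome (B, c3), payoffs (4, 6).
If Player II leads: Player I's best replies are c1→T, c2→B, c3→B, c4→T, c5→M; Player II's induced payoffs -1, -2, 6, 7, 0; outcome (T, c4), payoffs (9, 7).
Player I gets 4 moving first and 9 moving second, so Player I prefers to move second.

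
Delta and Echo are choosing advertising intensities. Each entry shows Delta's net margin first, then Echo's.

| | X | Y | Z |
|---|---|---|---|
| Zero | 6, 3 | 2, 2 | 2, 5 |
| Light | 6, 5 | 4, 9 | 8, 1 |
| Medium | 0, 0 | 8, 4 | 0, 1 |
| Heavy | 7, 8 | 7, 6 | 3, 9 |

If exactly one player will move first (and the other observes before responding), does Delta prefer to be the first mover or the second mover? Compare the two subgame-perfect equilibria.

If Delta leads: Echo's best replies are Zero→Z, Light→Y, Medium→Y, Heavy→Z; Delta's induced payoffs 2, 4, 8, 3; outcome (Medium, Y), payoffs (8, 4).
If Echo leads: Delta's best replies are X→Heavy, Y→Medium, Z→Light; Echo's induced payoffs 8, 4, 1; outcome (Heavy, X), payoffs (7, 8).
Delta gets 8 moving first and 7 moving second, so Delta prefers to move first.

first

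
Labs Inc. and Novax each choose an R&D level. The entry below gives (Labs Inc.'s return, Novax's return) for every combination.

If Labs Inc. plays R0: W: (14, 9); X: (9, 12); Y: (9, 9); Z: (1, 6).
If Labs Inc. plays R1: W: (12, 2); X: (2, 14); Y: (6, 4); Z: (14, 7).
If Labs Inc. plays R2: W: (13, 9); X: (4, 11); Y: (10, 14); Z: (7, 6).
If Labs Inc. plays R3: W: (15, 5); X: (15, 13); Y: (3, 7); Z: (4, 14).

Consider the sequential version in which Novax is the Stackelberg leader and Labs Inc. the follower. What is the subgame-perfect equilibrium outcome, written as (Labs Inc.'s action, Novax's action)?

Backward induction with Novax moving first.
- W → Labs Inc. plays R3 (best of 14, 12, 13, 15); Novax gets 5.
- X → Labs Inc. plays R3 (best of 9, 2, 4, 15); Novax gets 13.
- Y → Labs Inc. plays R2 (best of 9, 6, 10, 3); Novax gets 14.
- Z → Labs Inc. plays R1 (best of 1, 14, 7, 4); Novax gets 7.
Maximizing over 5, 13, 14, 7, Novax chooses Y. Subgame-perfect outcome: (R2, Y) with payoffs (10, 14).

(R2, Y)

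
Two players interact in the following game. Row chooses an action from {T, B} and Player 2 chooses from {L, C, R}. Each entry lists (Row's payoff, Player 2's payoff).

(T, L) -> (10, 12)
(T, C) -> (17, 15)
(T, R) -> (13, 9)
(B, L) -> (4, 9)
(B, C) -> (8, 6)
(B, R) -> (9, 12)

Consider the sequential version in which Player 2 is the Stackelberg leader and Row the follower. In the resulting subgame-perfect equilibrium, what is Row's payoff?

Solve by backward induction (Player 2 leads).
- L → Row plays T (best of 10, 4); Player 2 gets 12.
- C → Row plays T (best of 17, 8); Player 2 gets 15.
- R → Row plays T (best of 13, 9); Player 2 gets 9.
Player 2's induced payoffs are 12, 15, 9, so Player 2 commits to C. Subgame-perfect outcome: (T, C) with payoffs (17, 15).

17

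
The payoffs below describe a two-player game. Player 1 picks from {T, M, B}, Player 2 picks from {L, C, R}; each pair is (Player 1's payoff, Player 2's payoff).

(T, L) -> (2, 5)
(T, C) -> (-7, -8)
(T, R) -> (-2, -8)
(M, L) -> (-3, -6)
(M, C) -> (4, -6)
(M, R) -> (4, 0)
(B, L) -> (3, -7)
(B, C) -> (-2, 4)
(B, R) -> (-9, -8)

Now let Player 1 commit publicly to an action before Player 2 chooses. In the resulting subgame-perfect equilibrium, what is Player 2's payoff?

0

Backward induction with Player 1 moving first.
- T: Player 2 compares 5, -8, -8 and picks L; Player 1 would get 2.
- M: Player 2 compares -6, -6, 0 and picks R; Player 1 would get 4.
- B: Player 2 compares -7, 4, -8 and picks C; Player 1 would get -2.
Player 1's induced payoffs are 2, 4, -2, so Player 1 commits to M. Subgame-perfect outcome: (M, R) with payoffs (4, 0).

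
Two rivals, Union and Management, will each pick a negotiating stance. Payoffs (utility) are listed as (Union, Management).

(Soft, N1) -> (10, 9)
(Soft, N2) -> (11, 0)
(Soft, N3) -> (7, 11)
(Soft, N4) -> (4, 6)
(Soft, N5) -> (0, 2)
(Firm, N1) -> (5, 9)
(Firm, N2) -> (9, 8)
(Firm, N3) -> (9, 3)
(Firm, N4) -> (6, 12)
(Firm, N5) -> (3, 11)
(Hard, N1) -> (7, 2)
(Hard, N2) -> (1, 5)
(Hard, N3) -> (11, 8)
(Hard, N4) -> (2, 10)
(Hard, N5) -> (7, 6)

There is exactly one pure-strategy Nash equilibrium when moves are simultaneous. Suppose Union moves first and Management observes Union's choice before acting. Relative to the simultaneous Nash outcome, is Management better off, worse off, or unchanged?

Backward induction with Union moving first.
- Soft: Management compares 9, 0, 11, 6, 2 and picks N3; Union would get 7.
- Firm: Management compares 9, 8, 3, 12, 11 and picks N4; Union would get 6.
- Hard: Management compares 2, 5, 8, 10, 6 and picks N4; Union would get 2.
Among 7, 6, 2, the best is 7 at Soft. Subgame-perfect outcome: (Soft, N3) with payoffs (7, 11).
Under simultaneous play:
Union's best replies: N1→Soft; N2→Soft; N3→Hard; N4→Firm; N5→Hard.
Management's best replies: Soft→N3; Firm→N4; Hard→N4.
Only (Firm, N4) has each player best-responding; Nash payoffs (6, 12).
Management earns 11 sequentially versus 12 at the Nash outcome: worse off.

worse off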